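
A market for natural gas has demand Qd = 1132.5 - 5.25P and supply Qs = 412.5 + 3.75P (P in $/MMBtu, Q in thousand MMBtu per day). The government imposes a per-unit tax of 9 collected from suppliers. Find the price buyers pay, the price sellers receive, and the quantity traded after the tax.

P_b = 83.75, P_s = 74.75, Q = 692.8125

The tax drives a wedge P_b - P_s = 9. Substituting P_s = P_b - 9 into supply: Qs = 378.75 + 3.75P_b.
Equate demand and the shifted supply: 1132.5 - 5.25P_b = 378.75 + 3.75P_b, giving 9P_b = 753.75, so P_b = 83.75.
So P_s = 74.75 and the quantity traded is Q = 1132.5 - 5.25(83.75) = 692.8125.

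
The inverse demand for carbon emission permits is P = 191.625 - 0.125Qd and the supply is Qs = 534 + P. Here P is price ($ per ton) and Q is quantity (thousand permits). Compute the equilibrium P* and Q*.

In direct form, Qd = 1533 - 8P.
At equilibrium Qd = Qs, so 1533 - 8P = 534 + P; collecting terms, 999 = 9P and P* = 111.
From the demand curve, Q* = 1533 - 8(111) = 645.

P* = 111, Q* = 645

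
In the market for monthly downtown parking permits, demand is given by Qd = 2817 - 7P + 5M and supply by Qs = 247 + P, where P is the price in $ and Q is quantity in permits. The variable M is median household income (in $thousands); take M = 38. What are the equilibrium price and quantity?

With M = 38, demand is Qd = 3007 - 7P.
Equating demand and supply, 3007 - 7P = 247 + P gives 8P = 2760, so P* = 345.
Substitute back: Q* = 3007 - 7(345) = 592.

P* = 345, Q* = 592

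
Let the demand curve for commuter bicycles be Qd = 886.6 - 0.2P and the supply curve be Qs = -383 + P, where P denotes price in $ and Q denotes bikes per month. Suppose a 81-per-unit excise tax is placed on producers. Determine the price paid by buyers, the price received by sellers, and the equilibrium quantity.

P_b = 1125.5, P_s = 1044.5, Q = 661.5

Producers keep P_s = P_b - 81 per unit, so supply in terms of the buyer price is Qs = -464 + P_b.
Market clearing requires 886.6 - 0.2P_b = -464 + P_b; hence 1350.6 = 1.2P_b and P_b = 1125.5.
So P_s = 1044.5 and the quantity traded is Q = 886.6 - 0.2(1125.5) = 661.5.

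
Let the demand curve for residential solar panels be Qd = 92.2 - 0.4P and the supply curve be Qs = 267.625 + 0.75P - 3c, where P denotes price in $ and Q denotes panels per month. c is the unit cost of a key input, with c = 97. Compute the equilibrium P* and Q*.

With c = 97, supply is Qs = -23.375 + 0.75P.
The market clears where 92.2 - 0.4P = -23.375 + 0.75P. Rearranging, 1.15P = 115.575, hence P* = 100.5.
From the demand curve, Q* = 92.2 - 0.4(100.5) = 52.

P* = 100.5, Q* = 52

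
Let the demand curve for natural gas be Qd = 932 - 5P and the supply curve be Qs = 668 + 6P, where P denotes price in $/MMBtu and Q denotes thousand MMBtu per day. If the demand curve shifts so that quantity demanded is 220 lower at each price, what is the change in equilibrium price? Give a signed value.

At equilibrium Qd = Qs, so 932 - 5P = 668 + 6P; collecting terms, 264 = 11P and P* = 24.
Plugging P* into demand: Q* = 932 - 5(24) = 812.
After the shift, demand is Qd = 712 - 5P.
The new intersection has 44 = 11P, i.e. P = 4, Q = 692.
ΔP = 4 - 24 = -20.

ΔP = -20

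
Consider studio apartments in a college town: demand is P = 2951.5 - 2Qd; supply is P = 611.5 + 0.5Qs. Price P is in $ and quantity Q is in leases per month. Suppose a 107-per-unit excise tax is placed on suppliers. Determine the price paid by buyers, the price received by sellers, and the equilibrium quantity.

In direct form, Qd = 1475.75 - 0.5P and Qs = -1223 + 2P.
The tax drives a wedge P_b - P_s = 107. Substituting P_s = P_b - 107 into supply: Qs = -1437 + 2P_b.
Market clearing requires 1475.75 - 0.5P_b = -1437 + 2P_b; hence 2912.75 = 2.5P_b and P_b = 1165.1.
Then P_s = 1165.1 - 107 = 1058.1 and Q = 1475.75 - 0.5(1165.1) = 893.2.

P_b = 1165.1, P_s = 1058.1, Q = 893.2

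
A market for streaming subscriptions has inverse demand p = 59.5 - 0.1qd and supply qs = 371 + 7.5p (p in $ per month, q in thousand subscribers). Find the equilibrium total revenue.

Total revenue = 5977.6

Inverting to quantity form: qd = 595 - 10p.
At equilibrium qd = qs, so 595 - 10p = 371 + 7.5p; collecting terms, 224 = 17.5p and p* = 12.8.
Substitute back: q* = 595 - 10(12.8) = 467.
Total revenue = p* × q* = 12.8 × 467 = 5977.6.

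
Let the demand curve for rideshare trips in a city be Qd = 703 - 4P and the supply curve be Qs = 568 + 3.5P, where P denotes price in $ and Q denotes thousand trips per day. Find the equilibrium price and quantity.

At equilibrium Qd = Qs, so 703 - 4P = 568 + 3.5P; collecting terms, 135 = 7.5P and P* = 18.
Then Q* = 703 - 4(18) = 631.

P* = 18, Q* = 631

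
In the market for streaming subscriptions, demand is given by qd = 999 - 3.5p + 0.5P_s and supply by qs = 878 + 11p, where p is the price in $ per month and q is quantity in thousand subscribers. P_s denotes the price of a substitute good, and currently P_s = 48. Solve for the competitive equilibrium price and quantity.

With P_s = 48, demand is qd = 1023 - 3.5p.
Equating demand and supply, 1023 - 3.5p = 878 + 11p gives 14.5p = 145, so p* = 10.
From the demand curve, q* = 1023 - 3.5(10) = 988.

p* = 10, q* = 988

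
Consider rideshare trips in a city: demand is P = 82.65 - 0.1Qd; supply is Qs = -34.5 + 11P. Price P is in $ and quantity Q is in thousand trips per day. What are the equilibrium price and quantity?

Inverting to quantity form: Qd = 826.5 - 10P.
The market clears where 826.5 - 10P = -34.5 + 11P. Rearranging, 21P = 861, hence P* = 41.
Then Q* = 826.5 - 10(41) = 416.5.

P* = 41, Q* = 416.5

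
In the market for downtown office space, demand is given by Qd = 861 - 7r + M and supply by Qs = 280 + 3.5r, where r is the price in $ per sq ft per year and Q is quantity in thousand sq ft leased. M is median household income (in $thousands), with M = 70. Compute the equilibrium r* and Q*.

r* = 62, Q* = 497

With M = 70, demand is Qd = 931 - 7r.
Set Qd = Qs: 931 - 7r = 280 + 3.5r, so 651 = 10.5r and r* = 62.
Then Q* = 931 - 7(62) = 497.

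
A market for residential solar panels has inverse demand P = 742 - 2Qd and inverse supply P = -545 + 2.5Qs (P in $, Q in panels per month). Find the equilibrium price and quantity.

P* = 170, Q* = 286

Inverting to quantity form: Qd = 371 - 0.5P and Qs = 218 + 0.4P.
At equilibrium Qd = Qs, so 371 - 0.5P = 218 + 0.4P; collecting terms, 153 = 0.9P and P* = 170.
Then Q* = 371 - 0.5(170) = 286.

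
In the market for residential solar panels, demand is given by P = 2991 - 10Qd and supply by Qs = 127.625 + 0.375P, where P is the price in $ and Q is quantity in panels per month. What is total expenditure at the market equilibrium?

Total expenditure = 94943

Solving each curve for Q: Qd = 299.1 - 0.1P.
The market clears where 299.1 - 0.1P = 127.625 + 0.375P. Rearranging, 0.475P = 171.475, hence P* = 361.
Then Q* = 299.1 - 0.1(361) = 263.
Total expenditure = P* × Q* = 361 × 263 = 94943.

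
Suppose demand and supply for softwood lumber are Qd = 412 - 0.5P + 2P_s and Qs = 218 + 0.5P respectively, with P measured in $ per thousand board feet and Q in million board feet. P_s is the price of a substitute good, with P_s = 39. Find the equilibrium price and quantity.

With P_s = 39, demand is Qd = 490 - 0.5P.
Equating demand and supply, 490 - 0.5P = 218 + 0.5P gives P = 272, so P* = 272.
Substitute back: Q* = 490 - 0.5(272) = 354.

P* = 272, Q* = 354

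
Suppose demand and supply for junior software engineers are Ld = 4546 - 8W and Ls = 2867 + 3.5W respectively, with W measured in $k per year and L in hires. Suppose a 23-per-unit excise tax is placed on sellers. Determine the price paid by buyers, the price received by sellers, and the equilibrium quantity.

W_b = 153, W_s = 130, L = 3322

The tax drives a wedge W_b - W_s = 23. Substituting W_s = W_b - 23 into supply: Ls = 2786.5 + 3.5W_b.
Set Ld = Ls: 4546 - 8W_b = 2786.5 + 3.5W_b, so 1759.5 = 11.5W_b and W_b = 153.
So W_s = 130 and the quantity traded is L = 4546 - 8(153) = 3322.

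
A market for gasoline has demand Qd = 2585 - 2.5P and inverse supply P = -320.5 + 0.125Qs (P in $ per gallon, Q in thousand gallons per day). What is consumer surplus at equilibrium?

Consumer surplus = 1331280

Inverting to quantity form: Qs = 2564 + 8P.
The market clears where 2585 - 2.5P = 2564 + 8P. Rearranging, 10.5P = 21, hence P* = 2.
Substitute back: Q* = 2585 - 2.5(2) = 2580.
Demand choke price (Qd = 0): P = 2585/2.5 = 1034. Consumer surplus = ½ × (1034 - 2) × 2580 = 1331280.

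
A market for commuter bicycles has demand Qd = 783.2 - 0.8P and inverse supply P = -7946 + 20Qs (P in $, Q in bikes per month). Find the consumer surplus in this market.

Inverting to quantity form: Qs = 397.3 + 0.05P.
Equating demand and supply, 783.2 - 0.8P = 397.3 + 0.05P gives 0.85P = 385.9, so P* = 454.
Plugging P* into demand: Q* = 783.2 - 0.8(454) = 420.
Demand choke price (Qd = 0): P = 783.2/0.8 = 979. Consumer surplus = ½ × (979 - 454) × 420 = 110250.

Consumer surplus = 110250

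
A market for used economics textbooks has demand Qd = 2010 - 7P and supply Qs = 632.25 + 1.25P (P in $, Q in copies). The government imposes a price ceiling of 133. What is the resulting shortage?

With P fixed at 133, quantity demanded is 1079 and quantity supplied is 798.5.
Shortage = Qd - Qs = 1079 - 798.5 = 280.5.

Shortage = 280.5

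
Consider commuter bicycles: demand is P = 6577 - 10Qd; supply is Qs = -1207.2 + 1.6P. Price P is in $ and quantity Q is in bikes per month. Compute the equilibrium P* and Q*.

P* = 1097, Q* = 548

Solving each curve for Q: Qd = 657.7 - 0.1P.
At equilibrium Qd = Qs, so 657.7 - 0.1P = -1207.2 + 1.6P; collecting terms, 1864.9 = 1.7P and P* = 1097.
Then Q* = 657.7 - 0.1(1097) = 548.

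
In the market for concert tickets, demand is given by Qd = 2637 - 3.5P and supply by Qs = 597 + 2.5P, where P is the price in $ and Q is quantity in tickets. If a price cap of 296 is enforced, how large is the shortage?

At P = 296: Qd = 1601 and Qs = 1337.
Shortage = Qd - Qs = 1601 - 1337 = 264.

Shortage = 264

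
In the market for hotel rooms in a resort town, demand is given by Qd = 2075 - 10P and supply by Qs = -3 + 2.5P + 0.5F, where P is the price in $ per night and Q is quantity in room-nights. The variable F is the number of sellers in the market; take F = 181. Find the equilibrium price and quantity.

With F = 181, supply is Qs = 87.5 + 2.5P.
At equilibrium Qd = Qs, so 2075 - 10P = 87.5 + 2.5P; collecting terms, 1987.5 = 12.5P and P* = 159.
Plugging P* into demand: Q* = 2075 - 10(159) = 485.

P* = 159, Q* = 485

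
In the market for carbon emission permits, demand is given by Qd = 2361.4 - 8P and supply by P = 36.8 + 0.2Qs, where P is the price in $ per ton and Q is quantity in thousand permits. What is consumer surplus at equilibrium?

Solving each curve for Q: Qs = -184 + 5P.
The market clears where 2361.4 - 8P = -184 + 5P. Rearranging, 13P = 2545.4, hence P* = 195.8.
Then Q* = 2361.4 - 8(195.8) = 795.
Demand choke price (Qd = 0): P = 2361.4/8 = 295.175. Consumer surplus = ½ × (295.175 - 195.8) × 795 = 39501.5625.

Consumer surplus = 39501.5625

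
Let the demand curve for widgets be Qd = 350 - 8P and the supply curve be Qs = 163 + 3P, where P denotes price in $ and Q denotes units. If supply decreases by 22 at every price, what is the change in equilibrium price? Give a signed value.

ΔP = 2

The market clears where 350 - 8P = 163 + 3P. Rearranging, 11P = 187, hence P* = 17.
Then Q* = 350 - 8(17) = 214.
After the shift, supply is Qs = 141 + 3P.
Re-solving, 11P = 209 gives P = 19 and Q = 198.
ΔP = 19 - 17 = 2.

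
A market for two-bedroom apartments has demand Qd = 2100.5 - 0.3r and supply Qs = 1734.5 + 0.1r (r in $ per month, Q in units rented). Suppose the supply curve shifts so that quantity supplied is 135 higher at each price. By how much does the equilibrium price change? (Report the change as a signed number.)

Δr = -337.5

Equating demand and supply, 2100.5 - 0.3r = 1734.5 + 0.1r gives 0.4r = 366, so r* = 915.
From the demand curve, Q* = 2100.5 - 0.3(915) = 1826.
After the shift, supply is Qs = 1869.5 + 0.1r.
New equilibrium: 231 = 0.4r, so r = 577.5 and Q = 1927.25.
Δr = 577.5 - 915 = -337.5.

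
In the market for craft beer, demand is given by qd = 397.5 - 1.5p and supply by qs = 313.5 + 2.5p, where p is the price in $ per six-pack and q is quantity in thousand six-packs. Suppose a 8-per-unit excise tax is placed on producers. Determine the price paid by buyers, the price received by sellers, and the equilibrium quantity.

p_b = 26, p_s = 18, q = 358.5

The tax drives a wedge p_b - p_s = 8. Substituting p_s = p_b - 8 into supply: qs = 293.5 + 2.5p_b.
Set qd = qs: 397.5 - 1.5p_b = 293.5 + 2.5p_b, so 104 = 4p_b and p_b = 26.
Then p_s = 26 - 8 = 18 and q = 397.5 - 1.5(26) = 358.5.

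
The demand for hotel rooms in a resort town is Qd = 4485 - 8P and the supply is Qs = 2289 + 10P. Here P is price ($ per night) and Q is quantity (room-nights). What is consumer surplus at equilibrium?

The market clears where 4485 - 8P = 2289 + 10P. Rearranging, 18P = 2196, hence P* = 122.
From the demand curve, Q* = 4485 - 8(122) = 3509.
Demand choke price (Qd = 0): P = 4485/8 = 560.625. Consumer surplus = ½ × (560.625 - 122) × 3509 = 769567.5625.

Consumer surplus = 769567.5625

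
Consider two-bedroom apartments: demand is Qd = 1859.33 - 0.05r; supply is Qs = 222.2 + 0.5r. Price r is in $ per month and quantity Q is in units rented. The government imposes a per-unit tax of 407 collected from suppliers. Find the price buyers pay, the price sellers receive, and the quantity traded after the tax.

The tax drives a wedge r_b - r_s = 407. Substituting r_s = r_b - 407 into supply: Qs = 18.7 + 0.5r_b.
Set Qd = Qs: 1859.33 - 0.05r_b = 18.7 + 0.5r_b, so 1840.63 = 0.55r_b and r_b = 3346.6.
Then r_s = 3346.6 - 407 = 2939.6 and Q = 1859.33 - 0.05(3346.6) = 1692.

r_b = 3346.6, r_s = 2939.6, Q = 1692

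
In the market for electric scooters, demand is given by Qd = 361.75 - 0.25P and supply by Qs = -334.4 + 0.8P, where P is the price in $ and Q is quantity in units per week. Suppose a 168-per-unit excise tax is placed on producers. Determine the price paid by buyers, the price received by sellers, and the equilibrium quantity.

With a tax of 168 on producers, they supply based on the net price P_s = P_b - 168, so Qs = -468.8 + 0.8P_b.
Equate demand and the shifted supply: 361.75 - 0.25P_b = -468.8 + 0.8P_b, giving 1.05P_b = 830.55, so P_b = 791.
Then P_s = 791 - 168 = 623 and Q = 361.75 - 0.25(791) = 164.

P_b = 791, P_s = 623, Q = 164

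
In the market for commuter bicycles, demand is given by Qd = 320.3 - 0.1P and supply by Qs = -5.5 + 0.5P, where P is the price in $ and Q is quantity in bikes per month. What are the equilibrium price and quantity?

Equating demand and supply, 320.3 - 0.1P = -5.5 + 0.5P gives 0.6P = 325.8, so P* = 543.
Plugging P* into demand: Q* = 320.3 - 0.1(543) = 266.

P* = 543, Q* = 266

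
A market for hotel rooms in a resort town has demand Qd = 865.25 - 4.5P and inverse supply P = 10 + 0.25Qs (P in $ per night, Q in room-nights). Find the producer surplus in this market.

Producer surplus = 18624.5

Rewriting in direct form: Qs = -40 + 4P.
At equilibrium Qd = Qs, so 865.25 - 4.5P = -40 + 4P; collecting terms, 905.25 = 8.5P and P* = 106.5.
Then Q* = 865.25 - 4.5(106.5) = 386.
Supply choke price (Qs = 0): P = 10. Producer surplus = ½ × (106.5 - 10) × 386 = 18624.5.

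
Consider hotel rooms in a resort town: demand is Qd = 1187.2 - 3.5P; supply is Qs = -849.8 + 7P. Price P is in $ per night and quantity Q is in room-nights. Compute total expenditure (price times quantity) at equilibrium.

The market clears where 1187.2 - 3.5P = -849.8 + 7P. Rearranging, 10.5P = 2037, hence P* = 194.
From the demand curve, Q* = 1187.2 - 3.5(194) = 508.2.
Total expenditure = P* × Q* = 194 × 508.2 = 98590.8.

Total expenditure = 98590.8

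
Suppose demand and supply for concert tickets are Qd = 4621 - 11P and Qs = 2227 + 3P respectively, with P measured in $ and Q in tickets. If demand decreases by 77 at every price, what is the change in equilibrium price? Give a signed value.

ΔP = -5.5

The market clears where 4621 - 11P = 2227 + 3P. Rearranging, 14P = 2394, hence P* = 171.
Substitute back: Q* = 4621 - 11(171) = 2740.
After the shift, demand is Qd = 4544 - 11P.
New equilibrium: 2317 = 14P, so P = 165.5 and Q = 2723.5.
ΔP = 165.5 - 171 = -5.5.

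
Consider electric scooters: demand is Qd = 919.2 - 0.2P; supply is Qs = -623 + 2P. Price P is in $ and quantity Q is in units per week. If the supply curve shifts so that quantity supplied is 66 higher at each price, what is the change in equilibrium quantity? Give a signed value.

ΔQ = 6

The market clears where 919.2 - 0.2P = -623 + 2P. Rearranging, 2.2P = 1542.2, hence P* = 701.
Then Q* = 919.2 - 0.2(701) = 779.
After the shift, supply is Qs = -557 + 2P.
Re-solving, 2.2P = 1476.2 gives P = 671 and Q = 785.
ΔQ = 785 - 779 = 6.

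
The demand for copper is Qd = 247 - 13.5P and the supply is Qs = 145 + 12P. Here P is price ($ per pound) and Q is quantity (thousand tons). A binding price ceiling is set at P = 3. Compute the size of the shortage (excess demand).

At P = 3: Qd = 206.5 and Qs = 181.
Shortage = Qd - Qs = 206.5 - 181 = 25.5.

Shortage = 25.5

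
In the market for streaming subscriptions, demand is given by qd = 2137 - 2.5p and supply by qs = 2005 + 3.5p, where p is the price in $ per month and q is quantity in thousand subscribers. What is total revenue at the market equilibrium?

The market clears where 2137 - 2.5p = 2005 + 3.5p. Rearranging, 6p = 132, hence p* = 22.
Plugging p* into demand: q* = 2137 - 2.5(22) = 2082.
Total revenue = p* × q* = 22 × 2082 = 45804.

Total revenue = 45804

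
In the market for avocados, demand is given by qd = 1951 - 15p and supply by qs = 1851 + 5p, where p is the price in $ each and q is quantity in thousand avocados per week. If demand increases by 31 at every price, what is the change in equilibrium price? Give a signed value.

Δp = 1.55

At equilibrium qd = qs, so 1951 - 15p = 1851 + 5p; collecting terms, 100 = 20p and p* = 5.
Plugging p* into demand: q* = 1951 - 15(5) = 1876.
After the shift, demand is qd = 1982 - 15p.
Re-solving, 20p = 131 gives p = 6.55 and q = 1883.75.
Δp = 6.55 - 5 = 1.55.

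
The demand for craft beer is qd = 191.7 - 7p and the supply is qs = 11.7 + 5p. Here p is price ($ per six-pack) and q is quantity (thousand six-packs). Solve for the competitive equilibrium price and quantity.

p* = 15, q* = 86.7

Equating demand and supply, 191.7 - 7p = 11.7 + 5p gives 12p = 180, so p* = 15.
From the demand curve, q* = 191.7 - 7(15) = 86.7.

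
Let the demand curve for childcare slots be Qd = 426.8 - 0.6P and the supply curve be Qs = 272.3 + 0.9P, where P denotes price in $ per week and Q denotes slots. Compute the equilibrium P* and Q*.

P* = 103, Q* = 365

At equilibrium Qd = Qs, so 426.8 - 0.6P = 272.3 + 0.9P; collecting terms, 154.5 = 1.5P and P* = 103.
Plugging P* into demand: Q* = 426.8 - 0.6(103) = 365.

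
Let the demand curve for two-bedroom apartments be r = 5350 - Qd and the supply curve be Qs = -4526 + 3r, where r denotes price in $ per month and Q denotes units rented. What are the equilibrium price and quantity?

Solving each curve for Q: Qd = 5350 - r.
The market clears where 5350 - r = -4526 + 3r. Rearranging, 4r = 9876, hence r* = 2469.
From the demand curve, Q* = 5350 - 2469 = 2881.

r* = 2469, Q* = 2881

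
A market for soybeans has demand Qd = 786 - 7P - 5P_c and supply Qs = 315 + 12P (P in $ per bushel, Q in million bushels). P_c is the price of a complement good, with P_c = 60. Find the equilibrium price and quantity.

With P_c = 60, demand is Qd = 486 - 7P.
At equilibrium Qd = Qs, so 486 - 7P = 315 + 12P; collecting terms, 171 = 19P and P* = 9.
Then Q* = 486 - 7(9) = 423.

P* = 9, Q* = 423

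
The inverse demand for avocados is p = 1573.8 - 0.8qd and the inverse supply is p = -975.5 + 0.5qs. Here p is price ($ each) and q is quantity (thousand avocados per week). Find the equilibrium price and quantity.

p* = 5, q* = 1961

Solving each curve for q: qd = 1967.25 - 1.25p and qs = 1951 + 2p.
At equilibrium qd = qs, so 1967.25 - 1.25p = 1951 + 2p; collecting terms, 16.25 = 3.25p and p* = 5.
From the demand curve, q* = 1967.25 - 1.25(5) = 1961.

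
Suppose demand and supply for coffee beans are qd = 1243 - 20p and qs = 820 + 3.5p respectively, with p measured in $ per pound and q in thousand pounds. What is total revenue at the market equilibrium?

Total revenue = 15894

At equilibrium qd = qs, so 1243 - 20p = 820 + 3.5p; collecting terms, 423 = 23.5p and p* = 18.
Plugging p* into demand: q* = 1243 - 20(18) = 883.
Total revenue = p* × q* = 18 × 883 = 15894.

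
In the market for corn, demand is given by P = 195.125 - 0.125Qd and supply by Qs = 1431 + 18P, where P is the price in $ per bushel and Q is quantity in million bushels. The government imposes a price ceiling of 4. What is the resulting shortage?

Shortage = 26

In direct form, Qd = 1561 - 8P.
Evaluating both curves at the ceiling price 4 gives Qd = 1529, Qs = 1503.
Shortage = Qd - Qs = 1529 - 1503 = 26.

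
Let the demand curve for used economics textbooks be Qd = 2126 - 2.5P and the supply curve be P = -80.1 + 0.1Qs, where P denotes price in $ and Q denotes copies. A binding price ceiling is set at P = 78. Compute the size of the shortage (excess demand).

Inverting to quantity form: Qs = 801 + 10P.
With P fixed at 78, quantity demanded is 1931 and quantity supplied is 1581.
Shortage = Qd - Qs = 1931 - 1581 = 350.

Shortage = 350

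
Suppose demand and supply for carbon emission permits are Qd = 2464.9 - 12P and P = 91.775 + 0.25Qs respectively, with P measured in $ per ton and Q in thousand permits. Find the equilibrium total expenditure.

Inverting to quantity form: Qs = -367.1 + 4P.
Set Qd = Qs: 2464.9 - 12P = -367.1 + 4P, so 2832 = 16P and P* = 177.
From the demand curve, Q* = 2464.9 - 12(177) = 340.9.
Total expenditure = P* × Q* = 177 × 340.9 = 60339.3.

Total expenditure = 60339.3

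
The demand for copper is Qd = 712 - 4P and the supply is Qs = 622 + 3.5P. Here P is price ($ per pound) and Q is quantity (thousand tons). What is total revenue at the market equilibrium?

The market clears where 712 - 4P = 622 + 3.5P. Rearranging, 7.5P = 90, hence P* = 12.
Then Q* = 712 - 4(12) = 664.
Total revenue = P* × Q* = 12 × 664 = 7968.

Total revenue = 7968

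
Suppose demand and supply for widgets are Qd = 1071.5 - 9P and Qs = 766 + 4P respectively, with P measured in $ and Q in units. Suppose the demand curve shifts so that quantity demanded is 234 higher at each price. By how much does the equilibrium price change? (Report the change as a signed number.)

Equating demand and supply, 1071.5 - 9P = 766 + 4P gives 13P = 305.5, so P* = 23.5.
From the demand curve, Q* = 1071.5 - 9(23.5) = 860.
After the shift, demand is Qd = 1305.5 - 9P.
New equilibrium: 539.5 = 13P, so P = 41.5 and Q = 932.
ΔP = 41.5 - 23.5 = 18.

ΔP = 18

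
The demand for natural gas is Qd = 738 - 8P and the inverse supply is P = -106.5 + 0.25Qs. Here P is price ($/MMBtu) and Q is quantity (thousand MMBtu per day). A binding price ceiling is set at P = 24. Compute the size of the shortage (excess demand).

Rewriting in direct form: Qs = 426 + 4P.
Evaluating both curves at the ceiling price 24 gives Qd = 546, Qs = 522.
Shortage = Qd - Qs = 546 - 522 = 24.

Shortage = 24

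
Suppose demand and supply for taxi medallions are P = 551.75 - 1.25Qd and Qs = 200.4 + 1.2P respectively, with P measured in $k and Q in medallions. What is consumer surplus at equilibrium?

In direct form, Qd = 441.4 - 0.8P.
Equating demand and supply, 441.4 - 0.8P = 200.4 + 1.2P gives 2P = 241, so P* = 120.5.
Plugging P* into demand: Q* = 441.4 - 0.8(120.5) = 345.
Demand choke price (Qd = 0): P = 441.4/0.8 = 551.75. Consumer surplus = ½ × (551.75 - 120.5) × 345 = 74390.625.

Consumer surplus = 74390.625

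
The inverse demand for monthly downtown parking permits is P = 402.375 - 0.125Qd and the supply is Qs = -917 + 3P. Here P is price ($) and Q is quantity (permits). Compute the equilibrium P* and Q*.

P* = 376, Q* = 211

Inverting to quantity form: Qd = 3219 - 8P.
The market clears where 3219 - 8P = -917 + 3P. Rearranging, 11P = 4136, hence P* = 376.
Substitute back: Q* = 3219 - 8(376) = 211.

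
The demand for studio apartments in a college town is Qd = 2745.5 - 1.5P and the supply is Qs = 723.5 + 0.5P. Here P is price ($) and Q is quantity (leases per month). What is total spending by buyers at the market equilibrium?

At equilibrium Qd = Qs, so 2745.5 - 1.5P = 723.5 + 0.5P; collecting terms, 2022 = 2P and P* = 1011.
From the demand curve, Q* = 2745.5 - 1.5(1011) = 1229.
Total spending by buyers = P* × Q* = 1011 × 1229 = 1242519.

Total spending by buyers = 1242519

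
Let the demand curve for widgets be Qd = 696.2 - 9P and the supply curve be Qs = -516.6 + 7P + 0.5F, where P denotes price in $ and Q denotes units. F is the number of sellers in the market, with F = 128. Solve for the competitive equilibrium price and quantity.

P* = 71.8, Q* = 50

With F = 128, supply is Qs = -452.6 + 7P.
The market clears where 696.2 - 9P = -452.6 + 7P. Rearranging, 16P = 1148.8, hence P* = 71.8.
Substitute back: Q* = 696.2 - 9(71.8) = 50.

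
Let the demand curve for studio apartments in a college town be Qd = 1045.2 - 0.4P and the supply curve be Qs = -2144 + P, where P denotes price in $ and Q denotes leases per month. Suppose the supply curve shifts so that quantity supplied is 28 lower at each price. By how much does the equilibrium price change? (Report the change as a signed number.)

Set Qd = Qs: 1045.2 - 0.4P = -2144 + P, so 3189.2 = 1.4P and P* = 2278.
Plugging P* into demand: Q* = 1045.2 - 0.4(2278) = 134.
After the shift, supply is Qs = -2172 + P.
Re-solving, 1.4P = 3217.2 gives P = 2298 and Q = 126.
ΔP = 2298 - 2278 = 20.

ΔP = 20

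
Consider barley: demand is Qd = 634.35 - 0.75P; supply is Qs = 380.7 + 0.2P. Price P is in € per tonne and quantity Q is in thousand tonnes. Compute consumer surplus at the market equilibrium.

The market clears where 634.35 - 0.75P = 380.7 + 0.2P. Rearranging, 0.95P = 253.65, hence P* = 267.
Then Q* = 634.35 - 0.75(267) = 434.1.
Demand choke price (Qd = 0): P = 634.35/0.75 = 845.8. Consumer surplus = ½ × (845.8 - 267) × 434.1 = 125628.54.

Consumer surplus = 125628.54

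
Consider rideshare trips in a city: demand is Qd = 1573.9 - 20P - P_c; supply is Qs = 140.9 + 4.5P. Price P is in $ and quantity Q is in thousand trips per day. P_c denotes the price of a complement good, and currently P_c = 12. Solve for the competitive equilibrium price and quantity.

With P_c = 12, demand is Qd = 1561.9 - 20P.
Set Qd = Qs: 1561.9 - 20P = 140.9 + 4.5P, so 1421 = 24.5P and P* = 58.
Plugging P* into demand: Q* = 1561.9 - 20(58) = 401.9.

P* = 58, Q* = 401.9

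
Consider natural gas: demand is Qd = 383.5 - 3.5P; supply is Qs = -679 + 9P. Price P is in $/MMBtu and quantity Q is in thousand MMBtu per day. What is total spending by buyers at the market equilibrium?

At equilibrium Qd = Qs, so 383.5 - 3.5P = -679 + 9P; collecting terms, 1062.5 = 12.5P and P* = 85.
Substitute back: Q* = 383.5 - 3.5(85) = 86.
Total spending by buyers = P* × Q* = 85 × 86 = 7310.

Total spending by buyers = 7310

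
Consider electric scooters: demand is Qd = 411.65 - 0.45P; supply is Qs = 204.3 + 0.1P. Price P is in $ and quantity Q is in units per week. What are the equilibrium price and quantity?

At equilibrium Qd = Qs, so 411.65 - 0.45P = 204.3 + 0.1P; collecting terms, 207.35 = 0.55P and P* = 377.
Then Q* = 411.65 - 0.45(377) = 242.

P* = 377, Q* = 242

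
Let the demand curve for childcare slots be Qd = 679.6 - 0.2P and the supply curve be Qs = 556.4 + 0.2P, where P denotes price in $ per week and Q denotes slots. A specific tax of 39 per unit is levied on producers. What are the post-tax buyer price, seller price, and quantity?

P_b = 327.5, P_s = 288.5, Q = 614.1

With a tax of 39 on producers, they supply based on the net price P_s = P_b - 39, so Qs = 548.6 + 0.2P_b.
Equate demand and the shifted supply: 679.6 - 0.2P_b = 548.6 + 0.2P_b, giving 0.4P_b = 131, so P_b = 327.5.
Then P_s = 327.5 - 39 = 288.5 and Q = 679.6 - 0.2(327.5) = 614.1.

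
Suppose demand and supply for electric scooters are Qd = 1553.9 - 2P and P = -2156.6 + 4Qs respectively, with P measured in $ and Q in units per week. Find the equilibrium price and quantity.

In direct form, Qs = 539.15 + 0.25P.
At equilibrium Qd = Qs, so 1553.9 - 2P = 539.15 + 0.25P; collecting terms, 1014.75 = 2.25P and P* = 451.
Then Q* = 1553.9 - 2(451) = 651.9.

P* = 451, Q* = 651.9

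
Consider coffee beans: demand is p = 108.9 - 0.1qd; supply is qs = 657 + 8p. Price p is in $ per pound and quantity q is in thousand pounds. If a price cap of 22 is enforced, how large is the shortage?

Shortage = 36

Solving each curve for q: qd = 1089 - 10p.
Evaluating both curves at the ceiling price 22 gives qd = 869, qs = 833.
Shortage = qd - qs = 869 - 833 = 36.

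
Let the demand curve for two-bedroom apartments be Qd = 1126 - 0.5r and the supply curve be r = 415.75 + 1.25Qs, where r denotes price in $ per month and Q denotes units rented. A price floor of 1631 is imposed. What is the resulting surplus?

Solving each curve for Q: Qs = -332.6 + 0.8r.
At r = 1631: Qd = 310.5 and Qs = 972.2.
Surplus = Qs - Qd = 972.2 - 310.5 = 661.7.

Surplus = 661.7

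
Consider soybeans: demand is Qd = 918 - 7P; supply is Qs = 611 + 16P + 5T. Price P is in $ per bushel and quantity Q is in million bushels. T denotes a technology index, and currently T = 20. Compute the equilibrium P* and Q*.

With T = 20, supply is Qs = 711 + 16P.
Equating demand and supply, 918 - 7P = 711 + 16P gives 23P = 207, so P* = 9.
From the demand curve, Q* = 918 - 7(9) = 855.

P* = 9, Q* = 855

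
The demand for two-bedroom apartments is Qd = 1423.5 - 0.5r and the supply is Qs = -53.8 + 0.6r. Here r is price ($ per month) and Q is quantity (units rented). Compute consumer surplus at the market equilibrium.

The market clears where 1423.5 - 0.5r = -53.8 + 0.6r. Rearranging, 1.1r = 1477.3, hence r* = 1343.
Plugging r* into demand: Q* = 1423.5 - 0.5(1343) = 752.
Demand choke price (Qd = 0): r = 1423.5/0.5 = 2847. Consumer surplus = ½ × (2847 - 1343) × 752 = 565504.

Consumer surplus = 565504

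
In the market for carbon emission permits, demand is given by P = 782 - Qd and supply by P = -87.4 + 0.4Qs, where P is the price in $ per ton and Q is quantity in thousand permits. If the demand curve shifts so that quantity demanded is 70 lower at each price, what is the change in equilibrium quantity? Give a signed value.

In direct form, Qd = 782 - P and Qs = 218.5 + 2.5P.
At equilibrium Qd = Qs, so 782 - P = 218.5 + 2.5P; collecting terms, 563.5 = 3.5P and P* = 161.
Substitute back: Q* = 782 - 161 = 621.
After the shift, demand is Qd = 712 - P.
The new intersection has 493.5 = 3.5P, i.e. P = 141, Q = 571.
ΔQ = 571 - 621 = -50.

ΔQ = -50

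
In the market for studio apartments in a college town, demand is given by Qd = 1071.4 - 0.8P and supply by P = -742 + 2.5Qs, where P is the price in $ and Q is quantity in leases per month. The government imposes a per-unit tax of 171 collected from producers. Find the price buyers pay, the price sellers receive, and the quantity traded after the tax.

In direct form, Qs = 296.8 + 0.4P.
Producers keep P_s = P_b - 171 per unit, so supply in terms of the buyer price is Qs = 228.4 + 0.4P_b.
Equate demand and the shifted supply: 1071.4 - 0.8P_b = 228.4 + 0.4P_b, giving 1.2P_b = 843, so P_b = 702.5.
Then P_s = 702.5 - 171 = 531.5 and Q = 1071.4 - 0.8(702.5) = 509.4.

P_b = 702.5, P_s = 531.5, Q = 509.4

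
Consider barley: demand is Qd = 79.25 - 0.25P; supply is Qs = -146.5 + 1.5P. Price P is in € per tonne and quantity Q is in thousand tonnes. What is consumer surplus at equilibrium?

Consumer surplus = 4418

At equilibrium Qd = Qs, so 79.25 - 0.25P = -146.5 + 1.5P; collecting terms, 225.75 = 1.75P and P* = 129.
Substitute back: Q* = 79.25 - 0.25(129) = 47.
Demand choke price (Qd = 0): P = 79.25/0.25 = 317. Consumer surplus = ½ × (317 - 129) × 47 = 4418.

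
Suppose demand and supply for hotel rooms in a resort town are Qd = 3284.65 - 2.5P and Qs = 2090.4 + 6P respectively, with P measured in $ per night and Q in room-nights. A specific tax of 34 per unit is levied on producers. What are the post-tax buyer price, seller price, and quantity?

The tax drives a wedge P_b - P_s = 34. Substituting P_s = P_b - 34 into supply: Qs = 1886.4 + 6P_b.
Equate demand and the shifted supply: 3284.65 - 2.5P_b = 1886.4 + 6P_b, giving 8.5P_b = 1398.25, so P_b = 164.5.
So P_s = 130.5 and the quantity traded is Q = 3284.65 - 2.5(164.5) = 2873.4.

P_b = 164.5, P_s = 130.5, Q = 2873.4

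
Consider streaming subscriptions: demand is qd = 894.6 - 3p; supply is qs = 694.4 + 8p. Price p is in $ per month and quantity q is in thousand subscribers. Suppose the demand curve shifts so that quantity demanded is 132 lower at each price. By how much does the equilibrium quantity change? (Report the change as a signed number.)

Equating demand and supply, 894.6 - 3p = 694.4 + 8p gives 11p = 200.2, so p* = 18.2.
From the demand curve, q* = 894.6 - 3(18.2) = 840.
After the shift, demand is qd = 762.6 - 3p.
Re-solving, 11p = 68.2 gives p = 6.2 and q = 744.
Δq = 744 - 840 = -96.

Δq = -96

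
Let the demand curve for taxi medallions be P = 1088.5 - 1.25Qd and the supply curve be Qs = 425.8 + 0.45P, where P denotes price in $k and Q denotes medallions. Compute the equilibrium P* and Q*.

In direct form, Qd = 870.8 - 0.8P.
The market clears where 870.8 - 0.8P = 425.8 + 0.45P. Rearranging, 1.25P = 445, hence P* = 356.
From the demand curve, Q* = 870.8 - 0.8(356) = 586.

P* = 356, Q* = 586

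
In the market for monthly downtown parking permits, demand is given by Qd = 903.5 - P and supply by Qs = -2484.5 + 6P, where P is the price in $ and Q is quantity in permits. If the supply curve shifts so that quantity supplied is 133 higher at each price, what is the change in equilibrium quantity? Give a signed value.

ΔQ = 19

At equilibrium Qd = Qs, so 903.5 - P = -2484.5 + 6P; collecting terms, 3388 = 7P and P* = 484.
Then Q* = 903.5 - 484 = 419.5.
After the shift, supply is Qs = -2351.5 + 6P.
Re-solving, 7P = 3255 gives P = 465 and Q = 438.5.
ΔQ = 438.5 - 419.5 = 19.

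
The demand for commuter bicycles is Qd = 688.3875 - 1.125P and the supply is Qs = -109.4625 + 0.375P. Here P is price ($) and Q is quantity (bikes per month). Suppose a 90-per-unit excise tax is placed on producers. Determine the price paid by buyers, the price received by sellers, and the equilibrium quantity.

P_b = 554.4, P_s = 464.4, Q = 64.6875

The tax drives a wedge P_b - P_s = 90. Substituting P_s = P_b - 90 into supply: Qs = -143.2125 + 0.375P_b.
Market clearing requires 688.3875 - 1.125P_b = -143.2125 + 0.375P_b; hence 831.6 = 1.5P_b and P_b = 554.4.
So P_s = 464.4 and the quantity traded is Q = 688.3875 - 1.125(554.4) = 64.6875.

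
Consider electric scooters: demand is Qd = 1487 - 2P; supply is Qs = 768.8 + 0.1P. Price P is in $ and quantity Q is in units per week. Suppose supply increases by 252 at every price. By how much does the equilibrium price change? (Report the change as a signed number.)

ΔP = -120

The market clears where 1487 - 2P = 768.8 + 0.1P. Rearranging, 2.1P = 718.2, hence P* = 342.
Plugging P* into demand: Q* = 1487 - 2(342) = 803.
After the shift, supply is Qs = 1020.8 + 0.1P.
The new intersection has 466.2 = 2.1P, i.e. P = 222, Q = 1043.
ΔP = 222 - 342 = -120.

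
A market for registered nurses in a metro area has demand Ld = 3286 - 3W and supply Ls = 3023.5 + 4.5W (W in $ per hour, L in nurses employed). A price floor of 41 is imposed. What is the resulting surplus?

Surplus = 45

Evaluating both curves at the floor price 41 gives Ld = 3163, Ls = 3208.
Surplus = Ls - Ld = 3208 - 3163 = 45.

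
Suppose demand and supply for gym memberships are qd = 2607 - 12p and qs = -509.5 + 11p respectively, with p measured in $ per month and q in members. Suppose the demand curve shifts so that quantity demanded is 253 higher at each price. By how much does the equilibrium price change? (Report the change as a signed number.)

Equating demand and supply, 2607 - 12p = -509.5 + 11p gives 23p = 3116.5, so p* = 135.5.
Plugging p* into demand: q* = 2607 - 12(135.5) = 981.
After the shift, demand is qd = 2860 - 12p.
Re-solving, 23p = 3369.5 gives p = 146.5 and q = 1102.
Δp = 146.5 - 135.5 = 11.

Δp = 11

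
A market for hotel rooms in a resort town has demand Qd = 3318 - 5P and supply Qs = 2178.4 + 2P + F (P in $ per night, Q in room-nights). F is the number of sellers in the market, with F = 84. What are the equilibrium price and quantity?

P* = 150.8, Q* = 2564

With F = 84, supply is Qs = 2262.4 + 2P.
Equating demand and supply, 3318 - 5P = 2262.4 + 2P gives 7P = 1055.6, so P* = 150.8.
Then Q* = 3318 - 5(150.8) = 2564.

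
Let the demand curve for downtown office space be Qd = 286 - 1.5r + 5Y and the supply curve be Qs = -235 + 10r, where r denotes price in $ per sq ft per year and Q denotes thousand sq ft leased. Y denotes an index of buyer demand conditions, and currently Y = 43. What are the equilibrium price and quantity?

r* = 64, Q* = 405

With Y = 43, demand is Qd = 501 - 1.5r.
At equilibrium Qd = Qs, so 501 - 1.5r = -235 + 10r; collecting terms, 736 = 11.5r and r* = 64.
Substitute back: Q* = 501 - 1.5(64) = 405.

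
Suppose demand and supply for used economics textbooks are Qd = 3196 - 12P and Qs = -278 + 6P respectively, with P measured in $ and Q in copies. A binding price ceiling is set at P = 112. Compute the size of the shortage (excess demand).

Shortage = 1458

Evaluating both curves at the ceiling price 112 gives Qd = 1852, Qs = 394.
Shortage = Qd - Qs = 1852 - 394 = 1458.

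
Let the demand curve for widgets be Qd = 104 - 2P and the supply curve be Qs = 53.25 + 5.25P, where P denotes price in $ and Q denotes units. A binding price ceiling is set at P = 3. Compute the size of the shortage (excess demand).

Shortage = 29

With P fixed at 3, quantity demanded is 98 and quantity supplied is 69.
Shortage = Qd - Qs = 98 - 69 = 29.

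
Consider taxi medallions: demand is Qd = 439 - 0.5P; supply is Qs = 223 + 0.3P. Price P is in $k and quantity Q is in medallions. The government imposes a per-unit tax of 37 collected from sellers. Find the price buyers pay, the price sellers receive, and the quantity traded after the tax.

P_b = 283.875, P_s = 246.875, Q = 297.0625

Sellers keep P_s = P_b - 37 per unit, so supply in terms of the buyer price is Qs = 211.9 + 0.3P_b.
Equate demand and the shifted supply: 439 - 0.5P_b = 211.9 + 0.3P_b, giving 0.8P_b = 227.1, so P_b = 283.875.
Then P_s = 283.875 - 37 = 246.875 and Q = 439 - 0.5(283.875) = 297.0625.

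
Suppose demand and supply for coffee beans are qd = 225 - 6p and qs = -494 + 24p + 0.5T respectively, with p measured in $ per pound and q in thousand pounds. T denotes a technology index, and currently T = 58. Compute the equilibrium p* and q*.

With T = 58, supply is qs = -465 + 24p.
Set qd = qs: 225 - 6p = -465 + 24p, so 690 = 30p and p* = 23.
Substitute back: q* = 225 - 6(23) = 87.

p* = 23, q* = 87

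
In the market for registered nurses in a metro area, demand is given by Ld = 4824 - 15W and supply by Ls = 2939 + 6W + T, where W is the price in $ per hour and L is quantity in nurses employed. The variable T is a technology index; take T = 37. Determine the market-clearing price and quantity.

W* = 88, L* = 3504

With T = 37, supply is Ls = 2976 + 6W.
Equating demand and supply, 4824 - 15W = 2976 + 6W gives 21W = 1848, so W* = 88.
Then L* = 4824 - 15(88) = 3504.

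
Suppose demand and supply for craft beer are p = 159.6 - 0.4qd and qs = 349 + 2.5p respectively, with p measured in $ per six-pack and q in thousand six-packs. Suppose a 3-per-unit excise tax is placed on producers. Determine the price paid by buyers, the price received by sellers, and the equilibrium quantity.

In direct form, qd = 399 - 2.5p.
With a tax of 3 on producers, they supply based on the net price p_s = p_b - 3, so qs = 341.5 + 2.5p_b.
Set qd = qs: 399 - 2.5p_b = 341.5 + 2.5p_b, so 57.5 = 5p_b and p_b = 11.5.
Then p_s = 11.5 - 3 = 8.5 and q = 399 - 2.5(11.5) = 370.25.

p_b = 11.5, p_s = 8.5, q = 370.25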